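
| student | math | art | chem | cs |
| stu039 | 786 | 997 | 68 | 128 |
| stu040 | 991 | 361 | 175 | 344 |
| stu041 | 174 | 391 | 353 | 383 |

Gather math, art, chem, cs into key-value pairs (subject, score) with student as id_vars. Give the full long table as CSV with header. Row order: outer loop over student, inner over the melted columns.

Each (student, column) pair becomes one row: 3 × 4 = 12 rows.
For example, (stu039, math) → score=786.

student,subject,score
stu039,math,786
stu039,art,997
stu039,chem,68
stu039,cs,128
stu040,math,991
stu040,art,361
stu040,chem,175
stu040,cs,344
stu041,math,174
stu041,art,391
stu041,chem,353
stu041,cs,383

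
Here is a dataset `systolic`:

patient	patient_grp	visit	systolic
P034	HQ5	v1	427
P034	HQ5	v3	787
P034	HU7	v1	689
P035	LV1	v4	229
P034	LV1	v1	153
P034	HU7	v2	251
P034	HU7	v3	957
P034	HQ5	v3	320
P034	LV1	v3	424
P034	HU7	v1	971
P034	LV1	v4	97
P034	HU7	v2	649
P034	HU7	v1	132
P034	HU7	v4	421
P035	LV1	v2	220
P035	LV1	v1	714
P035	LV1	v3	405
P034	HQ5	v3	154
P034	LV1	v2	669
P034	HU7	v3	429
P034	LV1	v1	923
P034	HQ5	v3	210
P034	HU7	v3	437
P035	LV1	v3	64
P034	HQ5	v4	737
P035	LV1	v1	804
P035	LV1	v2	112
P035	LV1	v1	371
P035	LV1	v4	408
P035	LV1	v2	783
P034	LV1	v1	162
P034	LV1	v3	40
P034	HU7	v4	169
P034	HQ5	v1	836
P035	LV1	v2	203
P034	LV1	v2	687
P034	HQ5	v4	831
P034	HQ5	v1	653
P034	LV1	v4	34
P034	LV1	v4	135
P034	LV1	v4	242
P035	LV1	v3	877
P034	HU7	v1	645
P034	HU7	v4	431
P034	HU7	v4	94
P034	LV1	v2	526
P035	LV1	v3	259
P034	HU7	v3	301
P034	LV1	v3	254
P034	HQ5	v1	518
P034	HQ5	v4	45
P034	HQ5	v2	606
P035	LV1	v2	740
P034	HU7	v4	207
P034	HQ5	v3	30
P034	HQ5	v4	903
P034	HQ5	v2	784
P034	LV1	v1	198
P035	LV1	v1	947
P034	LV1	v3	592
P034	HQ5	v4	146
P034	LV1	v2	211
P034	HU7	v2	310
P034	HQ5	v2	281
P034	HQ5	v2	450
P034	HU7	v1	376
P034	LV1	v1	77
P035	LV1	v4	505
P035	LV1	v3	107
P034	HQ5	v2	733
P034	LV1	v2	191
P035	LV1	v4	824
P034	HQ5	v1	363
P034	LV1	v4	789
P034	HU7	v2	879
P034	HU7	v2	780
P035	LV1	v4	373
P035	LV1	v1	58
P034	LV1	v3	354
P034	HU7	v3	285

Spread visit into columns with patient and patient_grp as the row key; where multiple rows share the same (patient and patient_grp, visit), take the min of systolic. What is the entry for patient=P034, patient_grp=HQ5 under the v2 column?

Rows with patient=P034, patient_grp=HQ5 and visit=v2: systolic values are 606, 784, 281, 450, 733.
min(606, 784, 281, 450, 733) = 281.

281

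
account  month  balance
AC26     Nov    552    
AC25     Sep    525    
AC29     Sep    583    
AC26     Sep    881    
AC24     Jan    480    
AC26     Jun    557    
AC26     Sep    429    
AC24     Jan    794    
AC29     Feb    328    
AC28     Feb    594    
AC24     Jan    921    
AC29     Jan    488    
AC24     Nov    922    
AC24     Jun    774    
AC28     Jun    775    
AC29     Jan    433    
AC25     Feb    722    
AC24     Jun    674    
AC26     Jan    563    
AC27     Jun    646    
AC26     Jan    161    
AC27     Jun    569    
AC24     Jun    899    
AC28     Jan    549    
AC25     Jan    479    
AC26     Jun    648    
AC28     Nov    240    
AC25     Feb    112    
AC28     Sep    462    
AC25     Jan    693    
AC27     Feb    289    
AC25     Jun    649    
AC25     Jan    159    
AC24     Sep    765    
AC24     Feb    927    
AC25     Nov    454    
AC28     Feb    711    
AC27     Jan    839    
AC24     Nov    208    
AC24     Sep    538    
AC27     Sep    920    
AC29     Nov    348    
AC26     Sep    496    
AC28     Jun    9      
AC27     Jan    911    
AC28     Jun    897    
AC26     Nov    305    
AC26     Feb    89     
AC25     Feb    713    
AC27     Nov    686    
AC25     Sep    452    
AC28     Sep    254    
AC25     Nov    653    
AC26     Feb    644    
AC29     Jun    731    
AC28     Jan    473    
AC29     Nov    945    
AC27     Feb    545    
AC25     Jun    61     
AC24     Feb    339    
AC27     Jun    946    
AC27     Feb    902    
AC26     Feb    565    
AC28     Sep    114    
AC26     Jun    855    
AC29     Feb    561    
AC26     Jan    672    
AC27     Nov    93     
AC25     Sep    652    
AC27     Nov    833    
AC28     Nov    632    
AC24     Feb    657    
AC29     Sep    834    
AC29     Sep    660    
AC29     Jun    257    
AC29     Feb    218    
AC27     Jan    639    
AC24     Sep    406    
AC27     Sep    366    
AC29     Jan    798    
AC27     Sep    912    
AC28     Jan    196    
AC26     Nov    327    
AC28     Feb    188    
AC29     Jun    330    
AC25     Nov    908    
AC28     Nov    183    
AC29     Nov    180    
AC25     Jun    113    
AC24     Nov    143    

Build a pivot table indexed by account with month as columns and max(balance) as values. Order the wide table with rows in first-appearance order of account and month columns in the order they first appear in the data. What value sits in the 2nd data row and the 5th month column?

With rows in first-appearance order of account, row 2 is account=AC25. month columns in first-appearance order: Nov, Sep, Jan, Jun, Feb; column 5 is Feb.
Long rows with account=AC25, month=Feb: max(722, 112, 713) = 722.

722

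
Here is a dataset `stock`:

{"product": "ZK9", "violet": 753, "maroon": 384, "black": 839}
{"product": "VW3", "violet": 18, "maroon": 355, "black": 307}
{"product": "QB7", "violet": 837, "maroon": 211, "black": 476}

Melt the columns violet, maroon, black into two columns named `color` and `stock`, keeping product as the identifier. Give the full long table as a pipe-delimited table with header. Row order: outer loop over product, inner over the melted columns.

Each (product, column) pair becomes one row: 3 × 3 = 9 rows.
For example, (ZK9, violet) → stock=753.

| product | color | stock |
| ZK9 | violet | 753 |
| ZK9 | maroon | 384 |
| ZK9 | black | 839 |
| VW3 | violet | 18 |
| VW3 | maroon | 355 |
| VW3 | black | 307 |
| QB7 | violet | 837 |
| QB7 | maroon | 211 |
| QB7 | black | 476 |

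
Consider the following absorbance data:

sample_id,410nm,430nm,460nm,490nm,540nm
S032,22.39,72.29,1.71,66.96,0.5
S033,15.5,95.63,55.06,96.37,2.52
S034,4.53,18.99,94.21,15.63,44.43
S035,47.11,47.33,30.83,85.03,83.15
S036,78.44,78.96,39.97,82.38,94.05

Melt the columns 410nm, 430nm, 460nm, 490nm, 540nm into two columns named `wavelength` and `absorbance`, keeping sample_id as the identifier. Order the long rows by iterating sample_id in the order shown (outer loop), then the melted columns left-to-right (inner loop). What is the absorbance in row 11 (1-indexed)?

25 rows total (5 × 5). Row 11: index ⌊(11-1)/5⌋ = 2 into sample_id → S034; (11-1) mod 5 = 0 into the melted columns → 410nm.
So row 11 is (S034, 410nm, 4.53); absorbance = 4.53.

4.53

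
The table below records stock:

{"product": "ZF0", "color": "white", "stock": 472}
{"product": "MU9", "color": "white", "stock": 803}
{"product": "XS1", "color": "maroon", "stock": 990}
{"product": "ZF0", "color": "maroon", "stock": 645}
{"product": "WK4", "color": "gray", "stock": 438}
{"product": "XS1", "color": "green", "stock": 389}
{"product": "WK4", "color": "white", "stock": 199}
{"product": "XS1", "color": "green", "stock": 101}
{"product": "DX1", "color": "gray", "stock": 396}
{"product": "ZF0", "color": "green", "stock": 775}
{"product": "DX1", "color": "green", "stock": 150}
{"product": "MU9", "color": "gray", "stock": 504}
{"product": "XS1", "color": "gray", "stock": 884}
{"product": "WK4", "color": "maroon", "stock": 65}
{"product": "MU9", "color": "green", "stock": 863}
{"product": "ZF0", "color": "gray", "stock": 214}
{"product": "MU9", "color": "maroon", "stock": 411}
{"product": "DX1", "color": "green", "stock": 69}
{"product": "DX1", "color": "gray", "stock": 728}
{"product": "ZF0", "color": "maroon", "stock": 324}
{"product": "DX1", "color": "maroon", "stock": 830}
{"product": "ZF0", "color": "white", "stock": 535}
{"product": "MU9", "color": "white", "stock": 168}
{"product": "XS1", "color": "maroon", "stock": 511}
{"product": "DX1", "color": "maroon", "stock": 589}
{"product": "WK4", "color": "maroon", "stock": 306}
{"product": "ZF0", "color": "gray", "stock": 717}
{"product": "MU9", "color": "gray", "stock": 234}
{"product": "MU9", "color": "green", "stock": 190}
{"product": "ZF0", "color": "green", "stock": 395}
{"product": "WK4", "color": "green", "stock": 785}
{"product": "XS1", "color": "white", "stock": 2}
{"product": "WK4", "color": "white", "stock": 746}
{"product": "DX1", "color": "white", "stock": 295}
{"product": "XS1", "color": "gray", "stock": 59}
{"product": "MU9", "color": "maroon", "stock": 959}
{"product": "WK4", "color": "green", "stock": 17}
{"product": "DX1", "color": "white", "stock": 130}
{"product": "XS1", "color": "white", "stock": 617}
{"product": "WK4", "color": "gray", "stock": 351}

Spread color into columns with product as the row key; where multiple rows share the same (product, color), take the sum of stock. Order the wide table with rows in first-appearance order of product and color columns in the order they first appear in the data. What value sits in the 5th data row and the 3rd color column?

With rows in first-appearance order of product, row 5 is product=DX1. color columns in first-appearance order: white, maroon, gray, green; column 3 is gray.
Long rows with product=DX1, color=gray: 396 + 728 = 1124.

1124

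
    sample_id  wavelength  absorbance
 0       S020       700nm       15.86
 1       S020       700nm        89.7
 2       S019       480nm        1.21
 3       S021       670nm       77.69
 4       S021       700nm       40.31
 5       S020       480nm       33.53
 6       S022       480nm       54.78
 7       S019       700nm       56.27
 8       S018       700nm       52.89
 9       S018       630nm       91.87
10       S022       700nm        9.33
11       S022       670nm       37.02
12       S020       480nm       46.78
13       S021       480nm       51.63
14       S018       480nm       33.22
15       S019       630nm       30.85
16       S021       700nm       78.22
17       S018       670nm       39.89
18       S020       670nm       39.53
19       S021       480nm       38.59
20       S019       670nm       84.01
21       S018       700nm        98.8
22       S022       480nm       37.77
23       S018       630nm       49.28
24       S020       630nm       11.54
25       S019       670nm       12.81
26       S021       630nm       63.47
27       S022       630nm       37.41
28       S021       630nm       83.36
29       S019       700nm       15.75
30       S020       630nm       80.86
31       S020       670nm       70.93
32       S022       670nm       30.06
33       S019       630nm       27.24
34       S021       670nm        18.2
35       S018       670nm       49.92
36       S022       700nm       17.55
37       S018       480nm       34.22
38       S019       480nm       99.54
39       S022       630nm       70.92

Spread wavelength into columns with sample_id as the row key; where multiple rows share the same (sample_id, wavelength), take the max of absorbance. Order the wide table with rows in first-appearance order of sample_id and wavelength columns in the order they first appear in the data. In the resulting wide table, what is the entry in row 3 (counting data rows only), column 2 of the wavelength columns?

51.63

With rows in first-appearance order of sample_id, row 3 is sample_id=S021. wavelength columns in first-appearance order: 700nm, 480nm, 670nm, 630nm; column 2 is 480nm.
Long rows with sample_id=S021, wavelength=480nm: max(51.63, 38.59) = 51.63.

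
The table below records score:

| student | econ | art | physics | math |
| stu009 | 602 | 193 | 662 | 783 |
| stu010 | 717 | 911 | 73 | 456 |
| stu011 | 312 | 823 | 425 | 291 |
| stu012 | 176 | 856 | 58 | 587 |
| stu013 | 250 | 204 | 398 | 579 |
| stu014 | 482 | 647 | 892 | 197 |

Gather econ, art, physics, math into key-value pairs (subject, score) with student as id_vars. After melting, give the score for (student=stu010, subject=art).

Unpivoting turns each (student, wide-column) pair into one long row.
The wide cell at row stu010, column art holds 911, so the long row (stu010, art) has score=911.

911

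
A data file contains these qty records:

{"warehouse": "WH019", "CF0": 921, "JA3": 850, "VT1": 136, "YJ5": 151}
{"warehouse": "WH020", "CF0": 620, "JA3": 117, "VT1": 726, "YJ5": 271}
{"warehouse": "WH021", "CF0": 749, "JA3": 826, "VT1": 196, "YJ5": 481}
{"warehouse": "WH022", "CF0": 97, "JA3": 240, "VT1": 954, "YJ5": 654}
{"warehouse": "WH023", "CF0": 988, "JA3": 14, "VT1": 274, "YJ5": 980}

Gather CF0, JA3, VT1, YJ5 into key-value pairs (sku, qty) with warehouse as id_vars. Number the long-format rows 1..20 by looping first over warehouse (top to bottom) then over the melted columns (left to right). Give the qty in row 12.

481

20 rows total (5 × 4). Row 12: index ⌊(12-1)/4⌋ = 2 into warehouse → WH021; (12-1) mod 4 = 3 into the melted columns → YJ5.
So row 12 is (WH021, YJ5, 481); qty = 481.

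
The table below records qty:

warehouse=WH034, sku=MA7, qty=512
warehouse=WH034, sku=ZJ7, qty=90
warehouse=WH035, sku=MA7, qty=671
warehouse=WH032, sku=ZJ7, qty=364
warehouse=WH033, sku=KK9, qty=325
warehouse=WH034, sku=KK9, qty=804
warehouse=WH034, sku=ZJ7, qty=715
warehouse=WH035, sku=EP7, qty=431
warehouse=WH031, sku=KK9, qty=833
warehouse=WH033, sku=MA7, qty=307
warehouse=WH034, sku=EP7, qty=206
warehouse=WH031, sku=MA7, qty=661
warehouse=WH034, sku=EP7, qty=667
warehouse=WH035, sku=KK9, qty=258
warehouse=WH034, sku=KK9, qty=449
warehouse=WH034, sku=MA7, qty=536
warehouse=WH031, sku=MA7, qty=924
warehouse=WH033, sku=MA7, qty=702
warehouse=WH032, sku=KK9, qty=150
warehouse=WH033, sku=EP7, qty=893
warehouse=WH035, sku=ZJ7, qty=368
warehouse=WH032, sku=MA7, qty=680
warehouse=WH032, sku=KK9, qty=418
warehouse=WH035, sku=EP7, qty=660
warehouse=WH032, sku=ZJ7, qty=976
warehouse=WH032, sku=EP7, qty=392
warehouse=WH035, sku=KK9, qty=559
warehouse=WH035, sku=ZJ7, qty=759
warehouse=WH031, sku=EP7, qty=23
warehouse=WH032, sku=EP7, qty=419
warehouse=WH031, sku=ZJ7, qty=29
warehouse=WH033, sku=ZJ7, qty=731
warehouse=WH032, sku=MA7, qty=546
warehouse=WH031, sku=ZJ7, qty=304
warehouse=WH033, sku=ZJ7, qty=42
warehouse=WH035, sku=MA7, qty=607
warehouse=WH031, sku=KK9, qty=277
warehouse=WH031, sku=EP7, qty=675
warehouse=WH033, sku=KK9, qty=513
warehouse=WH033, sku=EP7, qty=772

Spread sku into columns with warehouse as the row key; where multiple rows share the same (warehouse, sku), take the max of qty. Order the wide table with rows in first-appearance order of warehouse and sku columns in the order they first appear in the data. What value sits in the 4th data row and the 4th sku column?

With rows in first-appearance order of warehouse, row 4 is warehouse=WH033. sku columns in first-appearance order: MA7, ZJ7, KK9, EP7; column 4 is EP7.
Long rows with warehouse=WH033, sku=EP7: max(893, 772) = 893.

893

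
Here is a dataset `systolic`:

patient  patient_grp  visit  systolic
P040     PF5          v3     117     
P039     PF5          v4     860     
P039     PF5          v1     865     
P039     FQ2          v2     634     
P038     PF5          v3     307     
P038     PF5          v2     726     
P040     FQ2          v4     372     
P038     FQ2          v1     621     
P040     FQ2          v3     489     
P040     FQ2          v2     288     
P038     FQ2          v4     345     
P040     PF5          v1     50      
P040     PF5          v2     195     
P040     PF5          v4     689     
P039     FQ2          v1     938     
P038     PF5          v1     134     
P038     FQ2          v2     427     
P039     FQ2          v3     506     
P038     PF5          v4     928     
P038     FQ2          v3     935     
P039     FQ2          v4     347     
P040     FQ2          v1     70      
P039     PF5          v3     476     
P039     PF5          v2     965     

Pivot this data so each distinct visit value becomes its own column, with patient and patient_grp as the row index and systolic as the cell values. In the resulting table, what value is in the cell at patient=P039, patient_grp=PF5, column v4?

860

Wide layout: rows indexed by patient and patient_grp, columns are the 4 distinct visit values (v3, v4, v1, v2).
Cell (patient=P039, patient_grp=PF5, visit=v4) draws from the long row where patient=P039, patient_grp=PF5 and visit=v4, which has systolic=860.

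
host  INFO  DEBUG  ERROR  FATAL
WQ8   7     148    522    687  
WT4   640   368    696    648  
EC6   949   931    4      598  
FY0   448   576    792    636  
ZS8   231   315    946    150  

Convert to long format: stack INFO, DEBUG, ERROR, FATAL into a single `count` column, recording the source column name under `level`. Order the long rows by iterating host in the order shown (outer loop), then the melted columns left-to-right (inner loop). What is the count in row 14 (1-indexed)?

576

20 rows total (5 × 4). Row 14: index ⌊(14-1)/4⌋ = 3 into host → FY0; (14-1) mod 4 = 1 into the melted columns → DEBUG.
So row 14 is (FY0, DEBUG, 576); count = 576.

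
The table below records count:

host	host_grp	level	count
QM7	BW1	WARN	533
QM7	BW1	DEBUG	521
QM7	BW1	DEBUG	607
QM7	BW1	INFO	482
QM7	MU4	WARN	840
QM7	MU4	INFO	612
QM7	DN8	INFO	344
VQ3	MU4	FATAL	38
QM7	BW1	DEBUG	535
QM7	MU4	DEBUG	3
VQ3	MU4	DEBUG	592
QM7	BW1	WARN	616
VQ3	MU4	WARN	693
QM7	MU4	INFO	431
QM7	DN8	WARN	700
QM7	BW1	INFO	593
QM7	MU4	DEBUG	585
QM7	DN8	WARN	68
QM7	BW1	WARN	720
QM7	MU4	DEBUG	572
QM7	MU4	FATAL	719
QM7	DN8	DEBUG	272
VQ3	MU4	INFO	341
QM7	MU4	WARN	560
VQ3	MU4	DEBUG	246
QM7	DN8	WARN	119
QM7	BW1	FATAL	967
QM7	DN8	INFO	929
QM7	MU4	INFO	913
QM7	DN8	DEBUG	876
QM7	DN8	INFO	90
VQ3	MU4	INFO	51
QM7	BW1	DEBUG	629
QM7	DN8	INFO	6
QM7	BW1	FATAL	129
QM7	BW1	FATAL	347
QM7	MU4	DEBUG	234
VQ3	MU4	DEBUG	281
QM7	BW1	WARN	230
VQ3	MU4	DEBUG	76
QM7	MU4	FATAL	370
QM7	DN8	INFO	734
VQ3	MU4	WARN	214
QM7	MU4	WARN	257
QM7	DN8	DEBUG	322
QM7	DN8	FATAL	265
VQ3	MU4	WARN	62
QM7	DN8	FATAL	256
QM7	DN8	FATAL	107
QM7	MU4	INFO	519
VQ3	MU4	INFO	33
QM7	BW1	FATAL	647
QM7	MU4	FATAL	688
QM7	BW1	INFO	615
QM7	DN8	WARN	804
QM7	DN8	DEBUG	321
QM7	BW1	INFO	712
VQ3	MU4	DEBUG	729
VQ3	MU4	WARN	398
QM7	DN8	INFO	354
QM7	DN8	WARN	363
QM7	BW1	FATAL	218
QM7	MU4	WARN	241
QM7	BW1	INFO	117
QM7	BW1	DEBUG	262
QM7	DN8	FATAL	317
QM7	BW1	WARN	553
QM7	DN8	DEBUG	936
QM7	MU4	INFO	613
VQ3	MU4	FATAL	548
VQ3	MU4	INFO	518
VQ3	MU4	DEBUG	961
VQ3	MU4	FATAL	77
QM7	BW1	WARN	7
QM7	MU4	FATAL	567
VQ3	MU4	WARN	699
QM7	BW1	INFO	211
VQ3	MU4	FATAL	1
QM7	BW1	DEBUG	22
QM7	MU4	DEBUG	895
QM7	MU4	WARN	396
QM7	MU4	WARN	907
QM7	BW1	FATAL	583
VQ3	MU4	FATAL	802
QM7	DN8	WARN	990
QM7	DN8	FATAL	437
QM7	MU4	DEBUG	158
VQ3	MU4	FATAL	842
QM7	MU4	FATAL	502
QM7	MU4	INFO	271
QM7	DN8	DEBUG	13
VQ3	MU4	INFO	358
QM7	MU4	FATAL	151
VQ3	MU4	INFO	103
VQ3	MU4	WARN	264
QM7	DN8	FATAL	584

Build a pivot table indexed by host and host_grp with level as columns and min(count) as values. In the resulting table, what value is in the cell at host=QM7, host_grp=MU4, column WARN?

241

Rows with host=QM7, host_grp=MU4 and level=WARN: count values are 840, 560, 257, 241, 396, 907.
min(840, 560, 257, 241, 396, 907) = 241.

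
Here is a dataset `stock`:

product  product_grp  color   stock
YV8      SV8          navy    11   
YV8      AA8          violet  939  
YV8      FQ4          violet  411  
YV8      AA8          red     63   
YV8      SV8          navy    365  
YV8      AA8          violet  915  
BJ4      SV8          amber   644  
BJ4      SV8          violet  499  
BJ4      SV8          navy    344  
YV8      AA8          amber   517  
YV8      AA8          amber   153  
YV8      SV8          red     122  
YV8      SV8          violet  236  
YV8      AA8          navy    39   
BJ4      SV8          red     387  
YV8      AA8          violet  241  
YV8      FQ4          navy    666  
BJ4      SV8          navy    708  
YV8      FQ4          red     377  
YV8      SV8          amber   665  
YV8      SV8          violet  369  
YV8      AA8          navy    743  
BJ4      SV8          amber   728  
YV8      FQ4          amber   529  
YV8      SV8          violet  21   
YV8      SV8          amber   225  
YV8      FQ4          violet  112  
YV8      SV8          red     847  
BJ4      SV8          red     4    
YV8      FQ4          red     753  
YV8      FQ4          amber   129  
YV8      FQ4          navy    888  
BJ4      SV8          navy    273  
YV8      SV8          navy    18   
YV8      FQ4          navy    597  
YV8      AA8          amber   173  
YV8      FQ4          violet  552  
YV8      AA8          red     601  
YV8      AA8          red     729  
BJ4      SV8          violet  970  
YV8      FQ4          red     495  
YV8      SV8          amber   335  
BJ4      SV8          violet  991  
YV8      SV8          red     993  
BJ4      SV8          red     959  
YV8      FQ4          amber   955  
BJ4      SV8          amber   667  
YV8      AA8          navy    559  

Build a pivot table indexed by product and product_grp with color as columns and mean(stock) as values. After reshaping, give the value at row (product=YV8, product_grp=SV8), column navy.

Rows with product=YV8, product_grp=SV8 and color=navy: stock values are 11, 365, 18.
(11 + 365 + 18) / 3 = 131.33.

131.33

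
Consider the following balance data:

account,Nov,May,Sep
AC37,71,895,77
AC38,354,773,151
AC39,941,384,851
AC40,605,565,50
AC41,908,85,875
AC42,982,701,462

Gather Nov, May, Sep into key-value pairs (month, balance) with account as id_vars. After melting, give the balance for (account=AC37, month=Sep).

Unpivoting turns each (account, wide-column) pair into one long row.
The wide cell at row AC37, column Sep holds 77, so the long row (AC37, Sep) has balance=77.

77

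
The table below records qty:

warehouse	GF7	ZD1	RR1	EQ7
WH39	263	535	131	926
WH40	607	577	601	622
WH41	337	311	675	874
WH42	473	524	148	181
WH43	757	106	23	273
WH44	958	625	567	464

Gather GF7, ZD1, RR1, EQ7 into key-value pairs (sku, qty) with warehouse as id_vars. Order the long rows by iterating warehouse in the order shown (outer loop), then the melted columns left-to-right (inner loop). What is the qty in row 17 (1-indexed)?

757

24 rows total (6 × 4). Row 17: index ⌊(17-1)/4⌋ = 4 into warehouse → WH43; (17-1) mod 4 = 0 into the melted columns → GF7.
So row 17 is (WH43, GF7, 757); qty = 757.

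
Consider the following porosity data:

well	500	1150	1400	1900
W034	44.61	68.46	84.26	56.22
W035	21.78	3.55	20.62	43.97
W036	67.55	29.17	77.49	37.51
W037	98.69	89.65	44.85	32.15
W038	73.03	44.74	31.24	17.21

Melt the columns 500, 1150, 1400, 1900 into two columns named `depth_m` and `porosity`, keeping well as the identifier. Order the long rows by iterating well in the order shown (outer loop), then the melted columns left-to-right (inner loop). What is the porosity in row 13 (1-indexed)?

20 rows total (5 × 4). Row 13: index ⌊(13-1)/4⌋ = 3 into well → W037; (13-1) mod 4 = 0 into the melted columns → 500.
So row 13 is (W037, 500, 98.69); porosity = 98.69.

98.69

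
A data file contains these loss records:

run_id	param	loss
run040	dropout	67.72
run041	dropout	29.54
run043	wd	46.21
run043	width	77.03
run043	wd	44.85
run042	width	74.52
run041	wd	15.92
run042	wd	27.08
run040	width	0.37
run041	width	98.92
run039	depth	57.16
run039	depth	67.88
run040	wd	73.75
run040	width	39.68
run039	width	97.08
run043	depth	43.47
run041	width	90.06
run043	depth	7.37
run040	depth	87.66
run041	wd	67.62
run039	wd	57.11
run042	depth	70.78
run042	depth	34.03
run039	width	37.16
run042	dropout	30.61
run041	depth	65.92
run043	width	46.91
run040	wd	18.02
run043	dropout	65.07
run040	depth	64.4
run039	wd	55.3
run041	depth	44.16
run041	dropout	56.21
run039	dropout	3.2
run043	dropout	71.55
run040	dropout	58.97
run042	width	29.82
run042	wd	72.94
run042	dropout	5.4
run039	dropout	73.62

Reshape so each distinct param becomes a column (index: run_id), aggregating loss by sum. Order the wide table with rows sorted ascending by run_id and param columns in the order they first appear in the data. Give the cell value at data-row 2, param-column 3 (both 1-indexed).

With rows sorted ascending by run_id, row 2 is run_id=run040. param columns in first-appearance order: dropout, wd, width, depth; column 3 is width.
Long rows with run_id=run040, param=width: 0.37 + 39.68 = 40.05.

40.05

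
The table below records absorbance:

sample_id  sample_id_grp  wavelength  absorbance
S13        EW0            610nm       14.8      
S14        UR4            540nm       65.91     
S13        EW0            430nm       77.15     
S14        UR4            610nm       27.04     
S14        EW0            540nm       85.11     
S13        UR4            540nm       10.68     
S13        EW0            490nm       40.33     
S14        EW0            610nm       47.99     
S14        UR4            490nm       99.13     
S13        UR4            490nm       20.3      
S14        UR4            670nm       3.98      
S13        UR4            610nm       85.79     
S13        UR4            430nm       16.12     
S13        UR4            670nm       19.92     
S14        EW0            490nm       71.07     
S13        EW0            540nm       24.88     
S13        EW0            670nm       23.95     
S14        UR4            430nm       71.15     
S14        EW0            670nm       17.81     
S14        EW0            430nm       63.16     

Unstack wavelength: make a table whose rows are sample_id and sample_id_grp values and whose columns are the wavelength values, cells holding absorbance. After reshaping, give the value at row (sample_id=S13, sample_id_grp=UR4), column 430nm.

Wide layout: rows indexed by sample_id and sample_id_grp, columns are the 5 distinct wavelength values (610nm, 540nm, 430nm, 490nm, 670nm).
Cell (sample_id=S13, sample_id_grp=UR4, wavelength=430nm) draws from the long row where sample_id=S13, sample_id_grp=UR4 and wavelength=430nm, which has absorbance=16.12.

16.12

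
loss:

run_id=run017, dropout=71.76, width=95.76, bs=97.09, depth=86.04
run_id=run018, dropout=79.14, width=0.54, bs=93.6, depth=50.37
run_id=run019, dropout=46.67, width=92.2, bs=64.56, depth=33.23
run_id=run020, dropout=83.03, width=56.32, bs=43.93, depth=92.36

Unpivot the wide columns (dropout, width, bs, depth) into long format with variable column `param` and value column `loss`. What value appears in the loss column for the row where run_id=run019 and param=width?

Unpivoting turns each (run_id, wide-column) pair into one long row.
The wide cell at row run019, column width holds 92.2, so the long row (run019, width) has loss=92.2.

92.2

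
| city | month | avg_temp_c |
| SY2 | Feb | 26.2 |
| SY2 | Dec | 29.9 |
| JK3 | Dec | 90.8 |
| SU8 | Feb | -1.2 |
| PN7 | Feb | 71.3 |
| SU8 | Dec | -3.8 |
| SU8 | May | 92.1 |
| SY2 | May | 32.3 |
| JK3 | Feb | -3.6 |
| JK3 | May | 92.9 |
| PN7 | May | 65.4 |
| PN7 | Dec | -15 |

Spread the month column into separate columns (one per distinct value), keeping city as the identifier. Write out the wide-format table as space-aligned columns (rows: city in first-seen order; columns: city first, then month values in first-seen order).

city  Feb   Dec   May 
SY2   26.2  29.9  32.3
JK3   -3.6  90.8  92.9
SU8   -1.2  -3.8  92.1
PN7   71.3  -15   65.4

Columns: city plus the 3 distinct month values (Feb, Dec, May).
For example, row SY2 column Feb takes avg_temp_c=26.2 from the long row (SY2, Feb).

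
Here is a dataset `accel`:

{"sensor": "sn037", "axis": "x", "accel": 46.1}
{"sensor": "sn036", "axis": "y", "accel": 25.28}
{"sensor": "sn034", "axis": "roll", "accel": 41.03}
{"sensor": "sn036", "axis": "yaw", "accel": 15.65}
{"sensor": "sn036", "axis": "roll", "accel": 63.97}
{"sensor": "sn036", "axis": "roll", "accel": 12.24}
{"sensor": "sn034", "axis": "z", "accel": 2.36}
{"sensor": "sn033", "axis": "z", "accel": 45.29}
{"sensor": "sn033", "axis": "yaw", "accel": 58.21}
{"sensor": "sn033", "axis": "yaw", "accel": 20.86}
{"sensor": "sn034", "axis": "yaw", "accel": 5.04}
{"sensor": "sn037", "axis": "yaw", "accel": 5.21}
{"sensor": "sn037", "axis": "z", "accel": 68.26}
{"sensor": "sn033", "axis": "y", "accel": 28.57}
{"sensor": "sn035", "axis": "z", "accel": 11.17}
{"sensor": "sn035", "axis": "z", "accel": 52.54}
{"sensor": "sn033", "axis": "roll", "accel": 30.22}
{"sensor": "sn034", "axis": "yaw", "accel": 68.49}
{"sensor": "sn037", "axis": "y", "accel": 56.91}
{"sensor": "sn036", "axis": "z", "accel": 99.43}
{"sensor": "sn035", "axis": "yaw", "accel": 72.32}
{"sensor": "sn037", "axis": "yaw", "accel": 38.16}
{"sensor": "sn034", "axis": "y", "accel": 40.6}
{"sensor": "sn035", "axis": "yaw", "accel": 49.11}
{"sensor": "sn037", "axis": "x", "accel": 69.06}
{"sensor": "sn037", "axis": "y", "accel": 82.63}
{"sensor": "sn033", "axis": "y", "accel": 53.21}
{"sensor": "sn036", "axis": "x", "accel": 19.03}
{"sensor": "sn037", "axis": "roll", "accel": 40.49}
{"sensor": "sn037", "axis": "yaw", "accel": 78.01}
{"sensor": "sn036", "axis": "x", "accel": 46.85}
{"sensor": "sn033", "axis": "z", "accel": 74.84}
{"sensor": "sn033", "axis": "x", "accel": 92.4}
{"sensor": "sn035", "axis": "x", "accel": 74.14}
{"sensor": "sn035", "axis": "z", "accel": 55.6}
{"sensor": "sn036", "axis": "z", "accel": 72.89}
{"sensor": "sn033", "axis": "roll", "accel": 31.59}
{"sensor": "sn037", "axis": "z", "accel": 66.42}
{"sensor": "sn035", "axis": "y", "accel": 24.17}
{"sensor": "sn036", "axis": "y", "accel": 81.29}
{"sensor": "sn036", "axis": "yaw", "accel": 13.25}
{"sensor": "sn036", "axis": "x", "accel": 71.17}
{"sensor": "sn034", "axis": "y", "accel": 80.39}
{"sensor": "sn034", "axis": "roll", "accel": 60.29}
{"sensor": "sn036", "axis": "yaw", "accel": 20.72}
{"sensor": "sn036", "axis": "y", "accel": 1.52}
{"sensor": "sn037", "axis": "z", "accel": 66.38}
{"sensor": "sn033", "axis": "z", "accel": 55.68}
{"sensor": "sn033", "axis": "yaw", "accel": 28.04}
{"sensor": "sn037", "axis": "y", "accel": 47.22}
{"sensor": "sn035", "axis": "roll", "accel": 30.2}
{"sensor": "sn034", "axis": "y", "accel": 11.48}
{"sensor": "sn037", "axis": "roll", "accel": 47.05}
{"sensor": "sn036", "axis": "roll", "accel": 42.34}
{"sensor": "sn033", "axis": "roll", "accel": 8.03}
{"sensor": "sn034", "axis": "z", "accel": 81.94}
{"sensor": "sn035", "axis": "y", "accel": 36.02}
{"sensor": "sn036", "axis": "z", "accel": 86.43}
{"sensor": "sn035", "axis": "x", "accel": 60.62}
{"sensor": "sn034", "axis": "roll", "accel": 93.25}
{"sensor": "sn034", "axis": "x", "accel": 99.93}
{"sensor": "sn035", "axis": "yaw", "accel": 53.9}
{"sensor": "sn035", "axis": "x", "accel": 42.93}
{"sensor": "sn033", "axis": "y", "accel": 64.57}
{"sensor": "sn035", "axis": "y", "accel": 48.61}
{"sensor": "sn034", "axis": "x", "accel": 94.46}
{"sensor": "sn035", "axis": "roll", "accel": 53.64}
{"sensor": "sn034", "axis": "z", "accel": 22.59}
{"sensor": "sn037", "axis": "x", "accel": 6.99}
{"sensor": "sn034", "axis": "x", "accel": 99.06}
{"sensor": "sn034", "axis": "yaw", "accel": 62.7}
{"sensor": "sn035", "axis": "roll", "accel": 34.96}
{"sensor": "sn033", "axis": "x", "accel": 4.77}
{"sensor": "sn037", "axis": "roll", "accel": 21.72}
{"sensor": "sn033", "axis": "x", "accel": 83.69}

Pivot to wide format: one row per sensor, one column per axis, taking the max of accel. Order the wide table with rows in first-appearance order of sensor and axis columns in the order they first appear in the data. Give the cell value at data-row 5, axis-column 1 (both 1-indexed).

74.14

With rows in first-appearance order of sensor, row 5 is sensor=sn035. axis columns in first-appearance order: x, y, roll, yaw, z; column 1 is x.
Long rows with sensor=sn035, axis=x: max(74.14, 60.62, 42.93) = 74.14.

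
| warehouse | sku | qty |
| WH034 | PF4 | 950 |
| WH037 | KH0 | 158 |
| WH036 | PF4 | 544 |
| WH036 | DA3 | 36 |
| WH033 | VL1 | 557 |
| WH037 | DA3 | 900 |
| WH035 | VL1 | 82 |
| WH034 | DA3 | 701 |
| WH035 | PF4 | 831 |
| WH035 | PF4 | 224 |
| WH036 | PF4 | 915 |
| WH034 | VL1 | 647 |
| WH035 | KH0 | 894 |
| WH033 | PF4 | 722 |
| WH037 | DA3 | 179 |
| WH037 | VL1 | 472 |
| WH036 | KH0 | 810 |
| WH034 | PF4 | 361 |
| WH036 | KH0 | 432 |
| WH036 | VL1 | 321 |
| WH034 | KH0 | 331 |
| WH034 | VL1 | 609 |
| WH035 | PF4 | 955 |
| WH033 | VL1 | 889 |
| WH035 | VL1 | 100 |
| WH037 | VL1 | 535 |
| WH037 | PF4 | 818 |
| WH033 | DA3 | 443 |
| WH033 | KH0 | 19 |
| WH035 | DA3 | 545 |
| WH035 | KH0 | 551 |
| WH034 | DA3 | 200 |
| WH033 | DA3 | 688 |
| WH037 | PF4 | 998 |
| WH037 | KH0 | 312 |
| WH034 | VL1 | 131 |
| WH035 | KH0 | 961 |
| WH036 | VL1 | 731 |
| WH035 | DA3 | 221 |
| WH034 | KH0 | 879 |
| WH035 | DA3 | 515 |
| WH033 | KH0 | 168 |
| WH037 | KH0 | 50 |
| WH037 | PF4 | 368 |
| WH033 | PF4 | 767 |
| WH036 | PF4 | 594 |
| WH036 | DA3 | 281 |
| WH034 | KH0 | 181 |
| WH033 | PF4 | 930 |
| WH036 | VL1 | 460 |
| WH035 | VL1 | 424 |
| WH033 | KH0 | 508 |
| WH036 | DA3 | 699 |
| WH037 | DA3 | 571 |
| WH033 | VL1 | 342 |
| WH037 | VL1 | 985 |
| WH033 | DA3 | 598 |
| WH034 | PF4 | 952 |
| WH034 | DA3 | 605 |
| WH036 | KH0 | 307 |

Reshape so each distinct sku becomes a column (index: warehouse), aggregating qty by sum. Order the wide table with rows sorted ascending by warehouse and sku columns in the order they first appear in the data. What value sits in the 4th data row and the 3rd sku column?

With rows sorted ascending by warehouse, row 4 is warehouse=WH036. sku columns in first-appearance order: PF4, KH0, DA3, VL1; column 3 is DA3.
Long rows with warehouse=WH036, sku=DA3: 36 + 281 + 699 = 1016.

1016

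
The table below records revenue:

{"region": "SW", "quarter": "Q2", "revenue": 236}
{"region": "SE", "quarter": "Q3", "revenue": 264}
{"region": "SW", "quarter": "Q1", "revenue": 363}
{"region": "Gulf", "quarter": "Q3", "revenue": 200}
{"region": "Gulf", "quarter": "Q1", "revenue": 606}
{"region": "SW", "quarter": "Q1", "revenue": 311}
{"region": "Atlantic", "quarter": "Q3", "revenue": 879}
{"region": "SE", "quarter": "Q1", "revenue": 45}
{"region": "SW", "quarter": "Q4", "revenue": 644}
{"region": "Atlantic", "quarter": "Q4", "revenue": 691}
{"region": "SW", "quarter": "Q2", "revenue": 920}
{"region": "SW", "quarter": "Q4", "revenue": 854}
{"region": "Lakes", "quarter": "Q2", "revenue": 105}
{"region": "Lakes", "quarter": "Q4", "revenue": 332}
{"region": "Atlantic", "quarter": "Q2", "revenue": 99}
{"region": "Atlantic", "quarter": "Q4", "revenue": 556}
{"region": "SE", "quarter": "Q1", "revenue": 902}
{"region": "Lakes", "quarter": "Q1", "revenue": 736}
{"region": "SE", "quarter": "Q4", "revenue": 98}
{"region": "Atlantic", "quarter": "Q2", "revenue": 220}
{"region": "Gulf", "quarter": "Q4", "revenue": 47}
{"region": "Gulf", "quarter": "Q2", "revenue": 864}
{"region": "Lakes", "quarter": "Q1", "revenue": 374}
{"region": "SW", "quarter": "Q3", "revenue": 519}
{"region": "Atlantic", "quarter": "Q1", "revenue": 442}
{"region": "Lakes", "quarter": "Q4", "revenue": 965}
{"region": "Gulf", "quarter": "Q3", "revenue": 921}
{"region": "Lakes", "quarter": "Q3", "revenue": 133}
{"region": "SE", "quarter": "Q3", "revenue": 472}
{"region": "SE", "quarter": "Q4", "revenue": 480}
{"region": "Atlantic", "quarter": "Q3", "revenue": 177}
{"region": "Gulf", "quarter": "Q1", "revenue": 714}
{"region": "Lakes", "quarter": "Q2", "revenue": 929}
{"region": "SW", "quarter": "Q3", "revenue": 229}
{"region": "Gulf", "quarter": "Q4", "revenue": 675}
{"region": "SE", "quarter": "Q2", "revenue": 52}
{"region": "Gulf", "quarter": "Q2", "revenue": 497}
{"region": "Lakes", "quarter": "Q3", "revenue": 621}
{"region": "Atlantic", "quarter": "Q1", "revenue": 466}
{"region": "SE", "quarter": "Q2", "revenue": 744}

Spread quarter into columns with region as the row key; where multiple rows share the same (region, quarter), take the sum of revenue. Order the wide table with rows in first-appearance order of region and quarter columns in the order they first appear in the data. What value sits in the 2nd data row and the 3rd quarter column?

947

With rows in first-appearance order of region, row 2 is region=SE. quarter columns in first-appearance order: Q2, Q3, Q1, Q4; column 3 is Q1.
Long rows with region=SE, quarter=Q1: 45 + 902 = 947.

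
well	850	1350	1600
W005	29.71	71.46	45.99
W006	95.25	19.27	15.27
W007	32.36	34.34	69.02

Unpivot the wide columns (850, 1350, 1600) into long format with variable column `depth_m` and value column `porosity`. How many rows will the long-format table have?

3 well values × 3 melted columns = 9 rows.

9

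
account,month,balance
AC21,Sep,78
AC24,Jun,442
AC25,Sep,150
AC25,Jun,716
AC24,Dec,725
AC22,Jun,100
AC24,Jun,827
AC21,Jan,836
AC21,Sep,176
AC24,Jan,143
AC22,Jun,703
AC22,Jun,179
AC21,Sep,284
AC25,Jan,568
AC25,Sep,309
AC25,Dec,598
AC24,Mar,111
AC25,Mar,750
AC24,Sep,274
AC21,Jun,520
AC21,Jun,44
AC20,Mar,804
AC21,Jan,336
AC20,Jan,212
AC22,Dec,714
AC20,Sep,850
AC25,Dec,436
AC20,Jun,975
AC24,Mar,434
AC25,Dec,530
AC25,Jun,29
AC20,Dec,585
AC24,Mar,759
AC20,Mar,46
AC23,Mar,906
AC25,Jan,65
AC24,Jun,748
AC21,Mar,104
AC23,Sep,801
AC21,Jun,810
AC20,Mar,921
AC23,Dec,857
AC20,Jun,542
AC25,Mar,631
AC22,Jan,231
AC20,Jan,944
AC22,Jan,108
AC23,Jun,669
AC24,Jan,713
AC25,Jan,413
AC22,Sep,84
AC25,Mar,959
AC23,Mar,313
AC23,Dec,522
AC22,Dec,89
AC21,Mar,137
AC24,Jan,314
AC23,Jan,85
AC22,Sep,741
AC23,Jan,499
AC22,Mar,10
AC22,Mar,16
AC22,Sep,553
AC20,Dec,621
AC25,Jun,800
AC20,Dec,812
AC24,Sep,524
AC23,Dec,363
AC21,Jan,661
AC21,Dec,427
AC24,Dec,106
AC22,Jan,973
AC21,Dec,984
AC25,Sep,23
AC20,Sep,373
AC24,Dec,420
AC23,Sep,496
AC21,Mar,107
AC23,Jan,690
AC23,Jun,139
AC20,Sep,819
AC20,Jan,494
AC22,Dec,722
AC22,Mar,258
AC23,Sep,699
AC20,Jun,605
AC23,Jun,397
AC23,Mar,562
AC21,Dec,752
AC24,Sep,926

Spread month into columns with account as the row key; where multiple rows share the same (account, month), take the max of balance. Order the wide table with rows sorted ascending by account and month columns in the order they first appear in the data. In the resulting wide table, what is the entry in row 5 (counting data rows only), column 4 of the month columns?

With rows sorted ascending by account, row 5 is account=AC24. month columns in first-appearance order: Sep, Jun, Dec, Jan, Mar; column 4 is Jan.
Long rows with account=AC24, month=Jan: max(143, 713, 314) = 713.

713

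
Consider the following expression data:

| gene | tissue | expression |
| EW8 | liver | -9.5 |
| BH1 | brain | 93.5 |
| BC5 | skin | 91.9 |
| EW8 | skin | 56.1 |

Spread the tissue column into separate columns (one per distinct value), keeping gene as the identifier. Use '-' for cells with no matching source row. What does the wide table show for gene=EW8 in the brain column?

No long-format row has gene=EW8 and tissue=brain, so the cell is -.

-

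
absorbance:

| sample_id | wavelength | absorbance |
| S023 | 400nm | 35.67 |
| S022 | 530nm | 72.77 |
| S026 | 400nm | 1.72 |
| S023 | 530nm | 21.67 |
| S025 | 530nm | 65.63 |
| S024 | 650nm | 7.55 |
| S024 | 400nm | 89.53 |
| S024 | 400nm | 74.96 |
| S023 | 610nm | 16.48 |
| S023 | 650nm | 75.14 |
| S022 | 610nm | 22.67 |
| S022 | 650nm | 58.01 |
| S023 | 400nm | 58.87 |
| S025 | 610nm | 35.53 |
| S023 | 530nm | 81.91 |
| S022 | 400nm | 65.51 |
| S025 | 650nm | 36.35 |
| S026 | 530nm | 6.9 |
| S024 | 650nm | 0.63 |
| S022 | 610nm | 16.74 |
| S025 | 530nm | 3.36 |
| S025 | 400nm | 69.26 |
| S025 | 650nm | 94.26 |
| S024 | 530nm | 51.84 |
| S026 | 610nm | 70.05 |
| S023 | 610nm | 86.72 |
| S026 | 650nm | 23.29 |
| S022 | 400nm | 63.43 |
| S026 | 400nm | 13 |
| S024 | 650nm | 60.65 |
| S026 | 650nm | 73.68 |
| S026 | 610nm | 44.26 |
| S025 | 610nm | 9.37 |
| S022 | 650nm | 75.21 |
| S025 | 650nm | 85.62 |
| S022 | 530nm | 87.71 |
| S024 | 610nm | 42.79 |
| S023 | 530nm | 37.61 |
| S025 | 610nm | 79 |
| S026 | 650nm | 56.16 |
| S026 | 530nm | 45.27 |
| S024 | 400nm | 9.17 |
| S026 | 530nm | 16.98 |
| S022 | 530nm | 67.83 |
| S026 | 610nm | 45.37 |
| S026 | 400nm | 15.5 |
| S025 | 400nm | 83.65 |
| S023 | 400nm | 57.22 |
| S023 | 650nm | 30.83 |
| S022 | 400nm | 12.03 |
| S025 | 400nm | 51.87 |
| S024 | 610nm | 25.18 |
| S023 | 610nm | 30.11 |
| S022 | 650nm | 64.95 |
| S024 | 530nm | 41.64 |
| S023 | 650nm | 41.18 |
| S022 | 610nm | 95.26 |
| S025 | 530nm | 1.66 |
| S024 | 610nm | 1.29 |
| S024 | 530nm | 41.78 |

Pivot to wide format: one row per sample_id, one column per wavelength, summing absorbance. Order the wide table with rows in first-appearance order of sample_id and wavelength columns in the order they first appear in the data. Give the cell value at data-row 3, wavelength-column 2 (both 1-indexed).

69.15

With rows in first-appearance order of sample_id, row 3 is sample_id=S026. wavelength columns in first-appearance order: 400nm, 530nm, 650nm, 610nm; column 2 is 530nm.
Long rows with sample_id=S026, wavelength=530nm: 6.9 + 45.27 + 16.98 = 69.15.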